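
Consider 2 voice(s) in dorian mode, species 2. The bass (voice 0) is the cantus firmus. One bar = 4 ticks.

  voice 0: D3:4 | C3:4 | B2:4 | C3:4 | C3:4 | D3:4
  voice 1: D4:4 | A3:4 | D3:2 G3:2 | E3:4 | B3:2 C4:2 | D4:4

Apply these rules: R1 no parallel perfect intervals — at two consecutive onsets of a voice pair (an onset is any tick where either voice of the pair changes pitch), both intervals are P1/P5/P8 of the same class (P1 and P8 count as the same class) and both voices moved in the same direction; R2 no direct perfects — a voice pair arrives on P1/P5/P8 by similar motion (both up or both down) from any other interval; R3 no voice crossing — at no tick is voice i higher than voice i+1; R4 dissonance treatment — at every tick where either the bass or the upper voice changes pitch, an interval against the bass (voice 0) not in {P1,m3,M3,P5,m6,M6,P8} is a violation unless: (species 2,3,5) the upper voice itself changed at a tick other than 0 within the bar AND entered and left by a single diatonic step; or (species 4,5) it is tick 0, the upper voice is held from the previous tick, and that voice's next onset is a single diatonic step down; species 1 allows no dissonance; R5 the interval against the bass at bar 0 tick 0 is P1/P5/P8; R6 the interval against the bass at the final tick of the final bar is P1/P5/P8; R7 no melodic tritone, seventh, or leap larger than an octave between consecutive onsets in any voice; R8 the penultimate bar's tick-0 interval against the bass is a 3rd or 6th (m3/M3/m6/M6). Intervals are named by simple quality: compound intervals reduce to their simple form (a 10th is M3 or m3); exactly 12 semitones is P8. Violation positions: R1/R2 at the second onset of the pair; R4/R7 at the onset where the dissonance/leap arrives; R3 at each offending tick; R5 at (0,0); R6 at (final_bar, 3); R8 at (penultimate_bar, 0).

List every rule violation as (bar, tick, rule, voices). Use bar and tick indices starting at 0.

(4, 0, R4, (0, 1))
(4, 0, R8, (0, 1))
(5, 0, R1, (0, 1))

bar 0: v0=D3 v1=D4 downbeat P8
bar 1: v0=C3 v1=A3 downbeat M6
bar 2: v0=B2 v1=D3 downbeat m3
bar 3: v0=C3 v1=E3 downbeat M3
bar 4: v0=C3 v1=B3 downbeat M7
bar 5: v0=D3 v1=D4 downbeat P8
  -> R4 @ bar 4 tick 0 v(0, 1): C3/B3 M7 untreated
  -> R8 @ bar 4 tick 0 v(0, 1): penult M7 not 3rd/6th
  -> R1 @ bar 5 tick 0 v(0, 1): C3/C4 P8 -> D3/D4 P8 similar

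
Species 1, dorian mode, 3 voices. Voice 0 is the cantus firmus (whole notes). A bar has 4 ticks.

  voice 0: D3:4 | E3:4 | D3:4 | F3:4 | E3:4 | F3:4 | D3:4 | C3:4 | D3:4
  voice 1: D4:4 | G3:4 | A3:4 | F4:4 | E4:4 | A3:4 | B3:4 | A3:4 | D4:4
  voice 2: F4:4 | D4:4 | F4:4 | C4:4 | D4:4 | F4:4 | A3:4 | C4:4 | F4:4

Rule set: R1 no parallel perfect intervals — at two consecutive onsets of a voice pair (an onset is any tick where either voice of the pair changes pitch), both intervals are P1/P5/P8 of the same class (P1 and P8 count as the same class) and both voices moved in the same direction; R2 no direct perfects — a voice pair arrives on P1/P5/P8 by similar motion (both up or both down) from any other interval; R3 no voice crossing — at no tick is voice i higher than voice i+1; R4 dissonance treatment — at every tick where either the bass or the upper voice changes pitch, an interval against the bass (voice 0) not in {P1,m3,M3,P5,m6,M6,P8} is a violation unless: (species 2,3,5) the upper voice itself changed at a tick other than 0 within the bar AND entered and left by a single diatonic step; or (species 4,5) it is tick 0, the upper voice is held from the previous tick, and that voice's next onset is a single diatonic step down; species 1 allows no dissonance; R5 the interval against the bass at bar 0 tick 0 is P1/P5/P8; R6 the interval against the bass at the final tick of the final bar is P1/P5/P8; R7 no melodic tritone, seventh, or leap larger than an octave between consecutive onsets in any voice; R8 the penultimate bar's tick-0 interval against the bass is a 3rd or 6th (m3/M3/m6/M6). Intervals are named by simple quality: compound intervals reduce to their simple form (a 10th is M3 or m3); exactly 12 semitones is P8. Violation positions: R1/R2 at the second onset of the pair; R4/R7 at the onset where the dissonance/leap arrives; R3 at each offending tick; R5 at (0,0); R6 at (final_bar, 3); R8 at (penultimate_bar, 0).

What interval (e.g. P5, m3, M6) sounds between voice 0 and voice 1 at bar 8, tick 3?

voice 0=D3 voice 1=D4 -> P8

P8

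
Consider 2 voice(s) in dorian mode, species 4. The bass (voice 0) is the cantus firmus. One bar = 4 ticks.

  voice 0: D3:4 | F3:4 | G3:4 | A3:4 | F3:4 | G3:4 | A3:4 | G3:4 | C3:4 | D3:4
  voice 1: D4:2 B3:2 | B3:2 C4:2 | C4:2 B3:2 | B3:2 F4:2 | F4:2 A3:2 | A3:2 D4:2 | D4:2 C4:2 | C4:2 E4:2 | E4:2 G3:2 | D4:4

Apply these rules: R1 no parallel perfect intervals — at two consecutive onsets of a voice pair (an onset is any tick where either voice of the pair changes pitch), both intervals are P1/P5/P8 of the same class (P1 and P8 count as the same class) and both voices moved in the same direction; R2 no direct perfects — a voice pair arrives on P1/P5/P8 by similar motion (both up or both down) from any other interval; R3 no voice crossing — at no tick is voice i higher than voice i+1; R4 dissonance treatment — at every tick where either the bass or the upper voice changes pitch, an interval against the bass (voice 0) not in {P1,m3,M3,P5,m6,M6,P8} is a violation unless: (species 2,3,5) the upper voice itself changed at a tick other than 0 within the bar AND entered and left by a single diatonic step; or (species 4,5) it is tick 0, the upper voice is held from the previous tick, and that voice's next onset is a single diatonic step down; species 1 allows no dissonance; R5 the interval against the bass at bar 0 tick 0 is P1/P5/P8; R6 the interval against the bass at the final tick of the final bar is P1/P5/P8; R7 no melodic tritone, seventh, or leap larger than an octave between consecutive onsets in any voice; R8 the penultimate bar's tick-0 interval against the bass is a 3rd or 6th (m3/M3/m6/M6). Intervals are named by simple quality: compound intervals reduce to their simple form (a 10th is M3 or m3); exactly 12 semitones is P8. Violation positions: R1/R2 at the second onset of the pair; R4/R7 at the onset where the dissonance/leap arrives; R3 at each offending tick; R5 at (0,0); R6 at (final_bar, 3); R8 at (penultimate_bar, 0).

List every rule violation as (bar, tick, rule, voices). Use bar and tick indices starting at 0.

bar 0: v0=D3 v1=D4 downbeat P8
bar 1: v0=F3 v1=B3 downbeat TT
bar 2: v0=G3 v1=C4 downbeat P4
bar 3: v0=A3 v1=B3 downbeat M2
bar 4: v0=F3 v1=F4 downbeat P8
bar 5: v0=G3 v1=A3 downbeat M2
bar 6: v0=A3 v1=D4 downbeat P4
bar 7: v0=G3 v1=C4 downbeat P4
bar 8: v0=C3 v1=E4 downbeat M3
bar 9: v0=D3 v1=D4 downbeat P8
  -> R4 @ bar 1 tick 0 v(0, 1): F3/B3 TT untreated
  -> R4 @ bar 3 tick 0 v(0, 1): A3/B3 M2 untreated
  -> R7 @ bar 3 tick 2 v(1,): B3->F4 leap 6st
  -> R4 @ bar 5 tick 0 v(0, 1): G3/A3 M2 untreated
  -> R4 @ bar 7 tick 0 v(0, 1): G3/C4 P4 untreated
  -> R2 @ bar 9 tick 0 v(0, 1): C3/G3 P5 -> D3/D4 P8 similar

(1, 0, R4, (0, 1))
(3, 0, R4, (0, 1))
(3, 2, R7, (1,))
(5, 0, R4, (0, 1))
(7, 0, R4, (0, 1))
(9, 0, R2, (0, 1))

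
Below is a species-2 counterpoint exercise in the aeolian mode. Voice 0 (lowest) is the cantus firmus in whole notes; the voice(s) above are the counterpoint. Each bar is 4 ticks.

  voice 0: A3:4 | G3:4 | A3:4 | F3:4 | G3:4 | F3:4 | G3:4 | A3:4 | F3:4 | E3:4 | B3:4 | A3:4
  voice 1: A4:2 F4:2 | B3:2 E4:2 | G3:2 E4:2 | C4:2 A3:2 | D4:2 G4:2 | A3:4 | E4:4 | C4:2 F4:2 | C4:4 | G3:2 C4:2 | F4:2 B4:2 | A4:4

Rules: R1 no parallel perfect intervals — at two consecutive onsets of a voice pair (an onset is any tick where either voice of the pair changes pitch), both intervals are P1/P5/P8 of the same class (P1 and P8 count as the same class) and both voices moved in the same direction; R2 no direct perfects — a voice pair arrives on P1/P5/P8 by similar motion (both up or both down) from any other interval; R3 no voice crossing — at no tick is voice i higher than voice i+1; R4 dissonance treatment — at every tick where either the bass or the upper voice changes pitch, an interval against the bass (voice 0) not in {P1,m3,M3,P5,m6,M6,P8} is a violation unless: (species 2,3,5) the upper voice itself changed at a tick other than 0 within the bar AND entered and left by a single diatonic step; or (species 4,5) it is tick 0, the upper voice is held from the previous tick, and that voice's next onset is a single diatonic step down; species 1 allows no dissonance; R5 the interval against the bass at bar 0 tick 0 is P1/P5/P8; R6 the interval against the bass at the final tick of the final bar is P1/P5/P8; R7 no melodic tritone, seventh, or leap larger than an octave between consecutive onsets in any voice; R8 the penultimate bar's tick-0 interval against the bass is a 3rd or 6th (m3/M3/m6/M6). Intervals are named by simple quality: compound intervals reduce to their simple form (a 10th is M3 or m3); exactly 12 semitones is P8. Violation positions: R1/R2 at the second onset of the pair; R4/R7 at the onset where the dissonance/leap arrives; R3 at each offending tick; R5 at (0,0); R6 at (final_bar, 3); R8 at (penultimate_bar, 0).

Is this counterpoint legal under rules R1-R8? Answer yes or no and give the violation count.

bar 0: v0=A3 v1=A4 (P8)
bar 1: v0=G3 v1=B3 (M3)
bar 2: v0=A3 v1=G3 (M2)
bar 3: v0=F3 v1=C4 (P5)
bar 4: v0=G3 v1=D4 (P5)
bar 5: v0=F3 v1=A3 (M3)
bar 6: v0=G3 v1=E4 (M6)
bar 7: v0=A3 v1=C4 (m3)
bar 8: v0=F3 v1=C4 (P5)
bar 9: v0=E3 v1=G3 (m3)
bar 10: v0=B3 v1=F4 (TT)
bar 11: v0=A3 v1=A4 (P8)
  R7 @ bar1.0: F4->B3 leap 6st
  R3 @ bar2.0: A3 above G3
  R4 @ bar2.0: A3/G3 M2 untreated
  R3 @ bar2.1: A3 above G3
  R1 @ bar3.0: A3/E4 P5 -> F3/C4 P5 similar
  R2 @ bar4.0: F3/A3 M3 -> G3/D4 P5 similar
  R7 @ bar5.0: G4->A3 leap 10st
  R2 @ bar8.0: A3/F4 m6 -> F3/C4 P5 similar
  R4 @ bar10.0: B3/F4 TT untreated
  R8 @ bar10.0: penult TT not 3rd/6th
  R7 @ bar10.2: F4->B4 leap 6st
  R1 @ bar11.0: B3/B4 P8 -> A3/A4 P8 similar

No (12 violations)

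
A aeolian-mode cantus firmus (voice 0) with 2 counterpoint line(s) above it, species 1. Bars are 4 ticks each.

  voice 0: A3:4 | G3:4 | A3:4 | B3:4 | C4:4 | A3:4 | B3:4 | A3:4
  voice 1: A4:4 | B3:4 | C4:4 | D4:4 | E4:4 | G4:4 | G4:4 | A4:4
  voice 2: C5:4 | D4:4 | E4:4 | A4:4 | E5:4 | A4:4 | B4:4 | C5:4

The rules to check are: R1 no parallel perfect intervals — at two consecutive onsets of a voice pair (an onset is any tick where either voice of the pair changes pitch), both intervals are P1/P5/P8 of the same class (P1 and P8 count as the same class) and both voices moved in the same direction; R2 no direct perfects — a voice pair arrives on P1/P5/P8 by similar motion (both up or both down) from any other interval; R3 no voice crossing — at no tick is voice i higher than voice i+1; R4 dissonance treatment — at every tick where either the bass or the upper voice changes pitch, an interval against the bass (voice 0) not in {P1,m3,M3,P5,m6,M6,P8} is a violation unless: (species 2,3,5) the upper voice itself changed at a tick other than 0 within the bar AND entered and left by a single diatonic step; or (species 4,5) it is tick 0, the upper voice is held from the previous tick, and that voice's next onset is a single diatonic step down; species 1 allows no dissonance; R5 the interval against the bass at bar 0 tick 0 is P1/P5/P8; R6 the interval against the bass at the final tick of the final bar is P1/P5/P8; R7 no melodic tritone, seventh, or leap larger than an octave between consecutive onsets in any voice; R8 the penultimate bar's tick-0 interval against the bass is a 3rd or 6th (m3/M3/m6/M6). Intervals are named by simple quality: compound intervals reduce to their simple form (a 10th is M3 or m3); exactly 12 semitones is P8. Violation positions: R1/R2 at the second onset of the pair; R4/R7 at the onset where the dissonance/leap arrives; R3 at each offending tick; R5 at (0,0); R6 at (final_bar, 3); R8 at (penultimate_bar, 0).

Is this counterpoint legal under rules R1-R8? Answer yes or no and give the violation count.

No (13 violations)

bar 0: v0=A3 v1=A4 v2=C5 (m3)
bar 1: v0=G3 v1=B3 v2=D4 (P5)
bar 2: v0=A3 v1=C4 v2=E4 (P5)
bar 3: v0=B3 v1=D4 v2=A4 (m7)
bar 4: v0=C4 v1=E4 v2=E5 (M3)
bar 5: v0=A3 v1=G4 v2=A4 (P8)
bar 6: v0=B3 v1=G4 v2=B4 (P8)
bar 7: v0=A3 v1=A4 v2=C5 (m3)
  R5 @ bar0.0: opens on m3
  R2 @ bar1.0: A3/C5 m3 -> G3/D4 P5 similar
  R7 @ bar1.0: A4->B3 leap 10st
  R7 @ bar1.0: C5->D4 leap 10st
  R1 @ bar2.0: G3/D4 P5 -> A3/E4 P5 similar
  R2 @ bar3.0: C4/E4 M3 -> D4/A4 P5 similar
  R4 @ bar3.0: B3/A4 m7 untreated
  R2 @ bar4.0: D4/A4 P5 -> E4/E5 P8 similar
  R2 @ bar5.0: C4/E5 M3 -> A3/A4 P8 similar
  R4 @ bar5.0: A3/G4 m7 untreated
  R1 @ bar6.0: A3/A4 P8 -> B3/B4 P8 similar
  R8 @ bar6.0: penult P8 not 3rd/6th
  R6 @ bar7.3: closes on m3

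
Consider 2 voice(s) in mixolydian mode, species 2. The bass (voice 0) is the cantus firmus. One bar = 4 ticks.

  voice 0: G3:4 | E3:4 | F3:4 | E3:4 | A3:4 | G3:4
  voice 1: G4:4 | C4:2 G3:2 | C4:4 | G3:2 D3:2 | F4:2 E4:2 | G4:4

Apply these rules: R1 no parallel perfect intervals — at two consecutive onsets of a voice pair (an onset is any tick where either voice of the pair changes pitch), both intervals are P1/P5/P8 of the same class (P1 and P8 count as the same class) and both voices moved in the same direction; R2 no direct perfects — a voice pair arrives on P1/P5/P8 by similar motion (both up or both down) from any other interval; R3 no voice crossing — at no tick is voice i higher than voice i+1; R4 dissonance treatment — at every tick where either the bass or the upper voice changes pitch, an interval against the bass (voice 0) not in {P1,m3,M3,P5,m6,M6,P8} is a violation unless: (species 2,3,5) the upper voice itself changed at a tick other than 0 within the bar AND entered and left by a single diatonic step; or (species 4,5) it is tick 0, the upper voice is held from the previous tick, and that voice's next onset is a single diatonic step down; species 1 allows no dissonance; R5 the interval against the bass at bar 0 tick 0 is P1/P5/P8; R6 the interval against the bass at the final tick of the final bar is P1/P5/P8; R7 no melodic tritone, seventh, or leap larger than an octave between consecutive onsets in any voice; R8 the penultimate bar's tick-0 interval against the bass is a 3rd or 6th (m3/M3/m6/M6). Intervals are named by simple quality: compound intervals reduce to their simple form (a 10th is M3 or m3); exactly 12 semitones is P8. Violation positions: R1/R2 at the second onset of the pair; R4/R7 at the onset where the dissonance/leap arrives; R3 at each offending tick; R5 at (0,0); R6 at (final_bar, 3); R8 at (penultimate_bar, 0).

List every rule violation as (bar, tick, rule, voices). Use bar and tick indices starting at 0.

bar 0: v0=G3 v1=G4 downbeat P8
bar 1: v0=E3 v1=C4 downbeat m6
bar 2: v0=F3 v1=C4 downbeat P5
bar 3: v0=E3 v1=G3 downbeat m3
bar 4: v0=A3 v1=F4 downbeat m6
bar 5: v0=G3 v1=G4 downbeat P8
  -> R2 @ bar 2 tick 0 v(0, 1): E3/G3 m3 -> F3/C4 P5 similar
  -> R3 @ bar 3 tick 2 v(0, 1): E3 above D3
  -> R4 @ bar 3 tick 2 v(0, 1): E3/D3 M2 untreated
  -> R3 @ bar 3 tick 3 v(0, 1): E3 above D3
  -> R7 @ bar 4 tick 0 v(1,): D3->F4 leap 15st

(2, 0, R2, (0, 1))
(3, 2, R3, (0, 1))
(3, 2, R4, (0, 1))
(3, 3, R3, (0, 1))
(4, 0, R7, (1,))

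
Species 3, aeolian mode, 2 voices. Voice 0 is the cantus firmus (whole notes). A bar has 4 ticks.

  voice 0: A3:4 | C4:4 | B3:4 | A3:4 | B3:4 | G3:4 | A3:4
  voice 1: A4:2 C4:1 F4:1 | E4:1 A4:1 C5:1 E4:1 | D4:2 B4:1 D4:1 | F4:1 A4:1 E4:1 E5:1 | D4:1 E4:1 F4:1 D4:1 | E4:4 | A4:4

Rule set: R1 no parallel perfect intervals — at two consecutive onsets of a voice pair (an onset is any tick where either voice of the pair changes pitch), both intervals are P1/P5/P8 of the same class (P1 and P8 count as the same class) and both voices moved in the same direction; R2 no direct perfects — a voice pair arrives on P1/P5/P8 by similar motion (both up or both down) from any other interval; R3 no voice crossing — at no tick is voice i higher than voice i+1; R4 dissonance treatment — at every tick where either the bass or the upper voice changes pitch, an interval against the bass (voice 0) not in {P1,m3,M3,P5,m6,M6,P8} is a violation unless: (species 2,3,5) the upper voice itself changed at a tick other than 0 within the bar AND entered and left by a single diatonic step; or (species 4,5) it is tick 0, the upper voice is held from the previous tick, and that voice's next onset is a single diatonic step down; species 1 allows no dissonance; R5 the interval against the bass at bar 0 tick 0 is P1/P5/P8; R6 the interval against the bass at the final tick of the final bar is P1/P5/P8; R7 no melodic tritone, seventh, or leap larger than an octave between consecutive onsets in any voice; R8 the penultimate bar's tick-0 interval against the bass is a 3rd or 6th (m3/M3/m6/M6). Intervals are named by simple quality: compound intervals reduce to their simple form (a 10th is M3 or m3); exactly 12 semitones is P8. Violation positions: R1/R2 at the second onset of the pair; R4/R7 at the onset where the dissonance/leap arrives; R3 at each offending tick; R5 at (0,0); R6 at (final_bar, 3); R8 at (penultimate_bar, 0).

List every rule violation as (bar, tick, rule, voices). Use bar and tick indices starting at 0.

(4, 0, R7, (1,))
(4, 2, R4, (0, 1))
(6, 0, R2, (0, 1))

bar 0: v0=A3 v1=A4 downbeat P8
bar 1: v0=C4 v1=E4 downbeat M3
bar 2: v0=B3 v1=D4 downbeat m3
bar 3: v0=A3 v1=F4 downbeat m6
bar 4: v0=B3 v1=D4 downbeat m3
bar 5: v0=G3 v1=E4 downbeat M6
bar 6: v0=A3 v1=A4 downbeat P8
  -> R7 @ bar 4 tick 0 v(1,): E5->D4 leap 14st
  -> R4 @ bar 4 tick 2 v(0, 1): B3/F4 TT untreated
  -> R2 @ bar 6 tick 0 v(0, 1): G3/E4 M6 -> A3/A4 P8 similar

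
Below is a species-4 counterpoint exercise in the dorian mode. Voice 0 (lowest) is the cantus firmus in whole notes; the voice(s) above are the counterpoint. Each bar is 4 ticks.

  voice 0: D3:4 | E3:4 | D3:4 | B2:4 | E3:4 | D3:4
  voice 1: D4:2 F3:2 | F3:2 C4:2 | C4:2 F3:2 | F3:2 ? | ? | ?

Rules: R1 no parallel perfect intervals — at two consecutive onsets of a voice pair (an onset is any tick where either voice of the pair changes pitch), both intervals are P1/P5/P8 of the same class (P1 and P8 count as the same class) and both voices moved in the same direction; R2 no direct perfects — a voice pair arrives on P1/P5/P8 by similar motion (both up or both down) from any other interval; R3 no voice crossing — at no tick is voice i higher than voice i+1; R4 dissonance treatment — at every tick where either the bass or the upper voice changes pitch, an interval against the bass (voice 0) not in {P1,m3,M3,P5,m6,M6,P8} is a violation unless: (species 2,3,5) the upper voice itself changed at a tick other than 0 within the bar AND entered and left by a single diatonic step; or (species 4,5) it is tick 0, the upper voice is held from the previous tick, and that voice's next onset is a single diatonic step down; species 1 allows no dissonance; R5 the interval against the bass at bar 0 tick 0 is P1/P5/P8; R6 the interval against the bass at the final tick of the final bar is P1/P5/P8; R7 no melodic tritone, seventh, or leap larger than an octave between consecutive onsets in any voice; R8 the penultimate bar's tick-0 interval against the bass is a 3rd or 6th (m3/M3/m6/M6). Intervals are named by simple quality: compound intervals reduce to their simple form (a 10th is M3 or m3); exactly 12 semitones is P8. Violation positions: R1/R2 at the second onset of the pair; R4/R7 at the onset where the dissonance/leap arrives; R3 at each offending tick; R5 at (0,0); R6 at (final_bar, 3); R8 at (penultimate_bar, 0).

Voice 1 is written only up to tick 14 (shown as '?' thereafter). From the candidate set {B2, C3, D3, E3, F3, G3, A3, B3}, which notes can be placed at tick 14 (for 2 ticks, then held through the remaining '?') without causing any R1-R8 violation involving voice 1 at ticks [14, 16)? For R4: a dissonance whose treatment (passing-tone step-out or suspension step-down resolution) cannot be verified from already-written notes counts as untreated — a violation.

{D3, F3, G3}

B2: violates R7
C3: violates R4
D3: legal
E3: violates R4
F3: legal
G3: legal
A3: violates R4
B3: violates R7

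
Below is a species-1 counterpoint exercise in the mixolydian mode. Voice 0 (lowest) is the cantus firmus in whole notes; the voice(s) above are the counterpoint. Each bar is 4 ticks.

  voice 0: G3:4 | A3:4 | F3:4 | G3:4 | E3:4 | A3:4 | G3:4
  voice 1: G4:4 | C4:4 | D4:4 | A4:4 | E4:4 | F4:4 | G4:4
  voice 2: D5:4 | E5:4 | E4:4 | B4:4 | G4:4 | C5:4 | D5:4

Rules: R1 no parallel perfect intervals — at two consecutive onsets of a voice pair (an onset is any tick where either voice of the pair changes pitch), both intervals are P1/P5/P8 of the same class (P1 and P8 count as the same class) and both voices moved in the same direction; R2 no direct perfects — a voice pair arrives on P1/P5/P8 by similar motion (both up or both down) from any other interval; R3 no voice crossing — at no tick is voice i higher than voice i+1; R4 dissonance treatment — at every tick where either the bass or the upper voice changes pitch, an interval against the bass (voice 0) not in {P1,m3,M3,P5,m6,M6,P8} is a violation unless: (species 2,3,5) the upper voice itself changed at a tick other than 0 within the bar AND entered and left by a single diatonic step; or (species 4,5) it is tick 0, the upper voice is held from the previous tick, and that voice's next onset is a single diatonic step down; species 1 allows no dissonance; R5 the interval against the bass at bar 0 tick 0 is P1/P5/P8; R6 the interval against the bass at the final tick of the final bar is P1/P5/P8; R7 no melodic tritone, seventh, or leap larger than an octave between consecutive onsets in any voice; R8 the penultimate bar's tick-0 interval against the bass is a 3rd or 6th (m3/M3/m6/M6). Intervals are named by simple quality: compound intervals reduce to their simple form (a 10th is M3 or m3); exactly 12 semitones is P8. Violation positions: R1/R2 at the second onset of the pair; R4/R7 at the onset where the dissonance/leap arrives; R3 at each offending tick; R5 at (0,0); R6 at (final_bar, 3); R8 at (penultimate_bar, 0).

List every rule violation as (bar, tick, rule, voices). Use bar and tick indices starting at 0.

(1, 0, R1, (0, 2))
(2, 0, R4, (0, 2))
(3, 0, R4, (0, 1))
(4, 0, R2, (0, 1))
(5, 0, R2, (1, 2))
(6, 0, R1, (1, 2))

bar 0: v0=G3 v1=G4 v2=D5 downbeat P5
bar 1: v0=A3 v1=C4 v2=E5 downbeat P5
bar 2: v0=F3 v1=D4 v2=E4 downbeat M7
bar 3: v0=G3 v1=A4 v2=B4 downbeat M3
bar 4: v0=E3 v1=E4 v2=G4 downbeat m3
bar 5: v0=A3 v1=F4 v2=C5 downbeat m3
bar 6: v0=G3 v1=G4 v2=D5 downbeat P5
  -> R1 @ bar 1 tick 0 v(0, 2): G3/D5 P5 -> A3/E5 P5 similar
  -> R4 @ bar 2 tick 0 v(0, 2): F3/E4 M7 untreated
  -> R4 @ bar 3 tick 0 v(0, 1): G3/A4 M2 untreated
  -> R2 @ bar 4 tick 0 v(0, 1): G3/A4 M2 -> E3/E4 P8 similar
  -> R2 @ bar 5 tick 0 v(1, 2): E4/G4 m3 -> F4/C5 P5 similar
  -> R1 @ bar 6 tick 0 v(1, 2): F4/C5 P5 -> G4/D5 P5 similar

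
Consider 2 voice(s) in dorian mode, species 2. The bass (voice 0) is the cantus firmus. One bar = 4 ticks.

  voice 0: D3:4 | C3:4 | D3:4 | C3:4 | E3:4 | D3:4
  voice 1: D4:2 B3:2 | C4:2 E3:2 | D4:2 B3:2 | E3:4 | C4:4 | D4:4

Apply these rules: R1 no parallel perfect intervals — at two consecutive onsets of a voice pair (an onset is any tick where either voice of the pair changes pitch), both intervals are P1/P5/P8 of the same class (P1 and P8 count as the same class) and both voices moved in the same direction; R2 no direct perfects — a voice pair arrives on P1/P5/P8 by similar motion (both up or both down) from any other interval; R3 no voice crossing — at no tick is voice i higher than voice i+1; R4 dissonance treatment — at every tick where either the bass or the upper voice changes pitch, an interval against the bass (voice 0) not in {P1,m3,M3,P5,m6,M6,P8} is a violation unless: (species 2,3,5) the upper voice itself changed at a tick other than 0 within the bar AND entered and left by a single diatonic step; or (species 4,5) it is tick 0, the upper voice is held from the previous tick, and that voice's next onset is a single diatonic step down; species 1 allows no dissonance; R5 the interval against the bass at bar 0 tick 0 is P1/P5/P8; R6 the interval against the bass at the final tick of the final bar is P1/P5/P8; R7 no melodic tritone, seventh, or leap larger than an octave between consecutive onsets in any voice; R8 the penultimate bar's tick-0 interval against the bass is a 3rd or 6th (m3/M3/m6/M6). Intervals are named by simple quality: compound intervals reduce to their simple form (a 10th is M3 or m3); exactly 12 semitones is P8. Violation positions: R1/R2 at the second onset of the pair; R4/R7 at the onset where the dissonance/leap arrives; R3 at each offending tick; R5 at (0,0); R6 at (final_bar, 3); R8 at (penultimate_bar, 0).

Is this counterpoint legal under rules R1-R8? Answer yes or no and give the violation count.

bar 0: v0=D3 v1=D4 (P8)
bar 1: v0=C3 v1=C4 (P8)
bar 2: v0=D3 v1=D4 (P8)
bar 3: v0=C3 v1=E3 (M3)
bar 4: v0=E3 v1=C4 (m6)
bar 5: v0=D3 v1=D4 (P8)
  R2 @ bar2.0: C3/E3 M3 -> D3/D4 P8 similar
  R7 @ bar2.0: E3->D4 leap 10st

No (2 violations)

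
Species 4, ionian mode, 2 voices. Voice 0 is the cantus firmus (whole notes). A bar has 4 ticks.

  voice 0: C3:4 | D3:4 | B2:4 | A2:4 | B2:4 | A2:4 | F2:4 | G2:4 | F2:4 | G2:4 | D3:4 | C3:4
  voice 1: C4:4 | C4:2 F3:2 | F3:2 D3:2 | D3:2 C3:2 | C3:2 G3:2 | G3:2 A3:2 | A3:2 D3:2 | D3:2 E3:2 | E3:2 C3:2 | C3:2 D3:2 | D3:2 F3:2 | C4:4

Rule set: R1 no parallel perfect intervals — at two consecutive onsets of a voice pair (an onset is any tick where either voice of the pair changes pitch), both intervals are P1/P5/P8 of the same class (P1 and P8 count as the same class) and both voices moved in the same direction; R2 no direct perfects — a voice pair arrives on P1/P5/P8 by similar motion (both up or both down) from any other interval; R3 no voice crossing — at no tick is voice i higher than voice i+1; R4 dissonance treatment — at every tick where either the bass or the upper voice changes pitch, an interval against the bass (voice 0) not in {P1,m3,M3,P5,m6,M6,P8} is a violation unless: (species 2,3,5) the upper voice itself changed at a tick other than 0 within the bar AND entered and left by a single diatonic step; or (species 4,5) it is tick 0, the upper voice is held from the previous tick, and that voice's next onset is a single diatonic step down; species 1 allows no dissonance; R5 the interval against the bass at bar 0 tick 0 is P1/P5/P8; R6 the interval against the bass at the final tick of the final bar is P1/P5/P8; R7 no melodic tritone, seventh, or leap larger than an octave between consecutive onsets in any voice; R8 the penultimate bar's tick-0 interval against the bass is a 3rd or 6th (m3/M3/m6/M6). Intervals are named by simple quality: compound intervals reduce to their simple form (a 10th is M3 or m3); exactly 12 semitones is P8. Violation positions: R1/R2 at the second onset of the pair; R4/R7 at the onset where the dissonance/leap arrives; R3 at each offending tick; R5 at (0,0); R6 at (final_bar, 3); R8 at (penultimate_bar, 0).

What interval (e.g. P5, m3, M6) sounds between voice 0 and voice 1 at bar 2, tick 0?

voice 0=B2 voice 1=F3 -> TT

TT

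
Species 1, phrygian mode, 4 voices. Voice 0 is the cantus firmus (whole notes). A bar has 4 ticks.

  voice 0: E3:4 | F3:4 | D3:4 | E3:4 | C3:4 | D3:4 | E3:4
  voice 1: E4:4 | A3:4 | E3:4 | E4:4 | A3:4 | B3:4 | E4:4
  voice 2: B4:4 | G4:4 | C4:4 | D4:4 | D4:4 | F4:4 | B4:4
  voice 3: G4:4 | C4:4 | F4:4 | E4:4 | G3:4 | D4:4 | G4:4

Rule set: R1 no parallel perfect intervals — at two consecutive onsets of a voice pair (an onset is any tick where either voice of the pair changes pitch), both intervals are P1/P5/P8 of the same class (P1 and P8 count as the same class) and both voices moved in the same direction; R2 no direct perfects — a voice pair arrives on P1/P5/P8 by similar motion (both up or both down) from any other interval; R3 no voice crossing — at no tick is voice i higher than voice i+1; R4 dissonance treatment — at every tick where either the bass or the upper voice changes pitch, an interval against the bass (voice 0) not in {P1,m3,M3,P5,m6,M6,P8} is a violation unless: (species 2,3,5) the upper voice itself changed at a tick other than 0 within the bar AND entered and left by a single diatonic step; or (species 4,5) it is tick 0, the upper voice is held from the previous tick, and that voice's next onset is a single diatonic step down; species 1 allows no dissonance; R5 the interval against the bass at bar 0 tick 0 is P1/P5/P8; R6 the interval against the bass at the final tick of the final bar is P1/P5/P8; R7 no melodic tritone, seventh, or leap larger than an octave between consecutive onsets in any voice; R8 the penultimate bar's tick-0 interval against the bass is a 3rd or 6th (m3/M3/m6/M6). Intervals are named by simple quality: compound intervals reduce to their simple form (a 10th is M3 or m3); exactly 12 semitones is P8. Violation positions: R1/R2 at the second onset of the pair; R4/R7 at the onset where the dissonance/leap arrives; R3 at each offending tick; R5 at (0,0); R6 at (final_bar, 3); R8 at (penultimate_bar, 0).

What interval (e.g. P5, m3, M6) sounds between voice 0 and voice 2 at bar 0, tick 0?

voice 0=E3 voice 2=B4 -> P5

P5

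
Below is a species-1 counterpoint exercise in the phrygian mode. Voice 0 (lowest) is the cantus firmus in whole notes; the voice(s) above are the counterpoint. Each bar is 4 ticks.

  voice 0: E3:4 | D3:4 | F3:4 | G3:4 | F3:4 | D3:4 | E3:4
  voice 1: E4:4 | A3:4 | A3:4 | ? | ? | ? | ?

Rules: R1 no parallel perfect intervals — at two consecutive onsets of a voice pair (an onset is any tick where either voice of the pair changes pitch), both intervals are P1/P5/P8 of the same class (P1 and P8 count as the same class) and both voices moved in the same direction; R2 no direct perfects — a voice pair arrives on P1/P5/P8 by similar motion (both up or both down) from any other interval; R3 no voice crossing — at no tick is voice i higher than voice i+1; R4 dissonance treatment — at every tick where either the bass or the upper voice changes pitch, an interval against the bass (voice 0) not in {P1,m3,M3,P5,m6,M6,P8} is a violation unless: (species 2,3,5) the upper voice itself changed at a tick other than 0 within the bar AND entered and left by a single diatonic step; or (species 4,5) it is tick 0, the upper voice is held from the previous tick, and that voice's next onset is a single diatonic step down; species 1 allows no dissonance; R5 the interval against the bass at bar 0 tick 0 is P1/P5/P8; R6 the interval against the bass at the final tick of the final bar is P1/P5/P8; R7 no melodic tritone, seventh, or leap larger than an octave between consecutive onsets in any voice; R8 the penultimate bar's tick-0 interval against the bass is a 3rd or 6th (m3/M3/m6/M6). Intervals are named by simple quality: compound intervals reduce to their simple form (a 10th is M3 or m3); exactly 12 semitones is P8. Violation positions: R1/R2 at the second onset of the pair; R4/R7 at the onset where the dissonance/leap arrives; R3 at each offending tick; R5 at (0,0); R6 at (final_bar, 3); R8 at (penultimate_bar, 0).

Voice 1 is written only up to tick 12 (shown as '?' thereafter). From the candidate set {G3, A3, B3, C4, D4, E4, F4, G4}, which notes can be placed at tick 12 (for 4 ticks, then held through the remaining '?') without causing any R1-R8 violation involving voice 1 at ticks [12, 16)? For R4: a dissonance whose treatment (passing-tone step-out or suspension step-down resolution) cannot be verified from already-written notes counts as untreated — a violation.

G3: legal
A3: violates R4
B3: legal
C4: violates R4
D4: violates R2
E4: legal
F4: violates R4
G4: violates R2,R7

{B3, E4, G3}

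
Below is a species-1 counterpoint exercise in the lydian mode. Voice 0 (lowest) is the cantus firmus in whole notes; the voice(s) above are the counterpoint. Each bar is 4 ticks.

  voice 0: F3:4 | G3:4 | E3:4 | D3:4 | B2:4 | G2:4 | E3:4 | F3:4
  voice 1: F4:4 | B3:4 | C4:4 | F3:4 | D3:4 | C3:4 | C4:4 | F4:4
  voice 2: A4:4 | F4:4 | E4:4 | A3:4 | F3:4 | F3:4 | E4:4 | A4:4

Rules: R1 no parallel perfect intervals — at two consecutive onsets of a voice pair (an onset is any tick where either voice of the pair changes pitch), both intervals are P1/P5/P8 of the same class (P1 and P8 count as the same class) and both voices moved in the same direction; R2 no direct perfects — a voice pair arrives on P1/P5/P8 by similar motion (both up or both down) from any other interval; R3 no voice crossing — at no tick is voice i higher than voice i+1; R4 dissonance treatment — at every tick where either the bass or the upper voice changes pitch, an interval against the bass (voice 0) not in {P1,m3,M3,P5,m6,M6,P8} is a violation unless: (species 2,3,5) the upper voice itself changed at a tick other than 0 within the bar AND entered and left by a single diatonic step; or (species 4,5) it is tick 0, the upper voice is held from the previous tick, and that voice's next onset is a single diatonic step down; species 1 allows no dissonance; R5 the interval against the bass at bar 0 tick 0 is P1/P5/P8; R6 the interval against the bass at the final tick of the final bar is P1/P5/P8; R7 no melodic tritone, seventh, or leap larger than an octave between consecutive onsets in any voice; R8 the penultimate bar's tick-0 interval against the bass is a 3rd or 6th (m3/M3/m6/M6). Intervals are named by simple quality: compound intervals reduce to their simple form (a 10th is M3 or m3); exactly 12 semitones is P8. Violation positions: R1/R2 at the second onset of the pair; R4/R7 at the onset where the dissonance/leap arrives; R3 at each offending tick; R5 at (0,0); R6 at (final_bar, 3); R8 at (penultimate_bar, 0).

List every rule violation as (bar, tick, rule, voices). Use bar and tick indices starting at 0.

(0, 0, R5, (0, 2))
(1, 0, R4, (0, 2))
(1, 0, R7, (1,))
(2, 0, R2, (0, 2))
(3, 0, R2, (0, 2))
(4, 0, R4, (0, 2))
(5, 0, R4, (0, 1))
(5, 0, R4, (0, 2))
(6, 0, R2, (0, 2))
(6, 0, R7, (2,))
(6, 0, R8, (0, 2))
(7, 0, R2, (0, 1))
(7, 3, R6, (0, 2))

bar 0: v0=F3 v1=F4 v2=A4 downbeat M3
bar 1: v0=G3 v1=B3 v2=F4 downbeat m7
bar 2: v0=E3 v1=C4 v2=E4 downbeat P8
bar 3: v0=D3 v1=F3 v2=A3 downbeat P5
bar 4: v0=B2 v1=D3 v2=F3 downbeat TT
bar 5: v0=G2 v1=C3 v2=F3 downbeat m7
bar 6: v0=E3 v1=C4 v2=E4 downbeat P8
bar 7: v0=F3 v1=F4 v2=A4 downbeat M3
  -> R5 @ bar 0 tick 0 v(0, 2): opens on M3
  -> R4 @ bar 1 tick 0 v(0, 2): G3/F4 m7 untreated
  -> R7 @ bar 1 tick 0 v(1,): F4->B3 leap 6st
  -> R2 @ bar 2 tick 0 v(0, 2): G3/F4 m7 -> E3/E4 P8 similar
  -> R2 @ bar 3 tick 0 v(0, 2): E3/E4 P8 -> D3/A3 P5 similar
  -> R4 @ bar 4 tick 0 v(0, 2): B2/F3 TT untreated
  -> R4 @ bar 5 tick 0 v(0, 1): G2/C3 P4 untreated
  -> R4 @ bar 5 tick 0 v(0, 2): G2/F3 m7 untreated
  -> R2 @ bar 6 tick 0 v(0, 2): G2/F3 m7 -> E3/E4 P8 similar
  -> R7 @ bar 6 tick 0 v(2,): F3->E4 leap 11st
  -> R8 @ bar 6 tick 0 v(0, 2): penult P8 not 3rd/6th
  -> R2 @ bar 7 tick 0 v(0, 1): E3/C4 m6 -> F3/F4 P8 similar
  -> R6 @ bar 7 tick 3 v(0, 2): closes on M3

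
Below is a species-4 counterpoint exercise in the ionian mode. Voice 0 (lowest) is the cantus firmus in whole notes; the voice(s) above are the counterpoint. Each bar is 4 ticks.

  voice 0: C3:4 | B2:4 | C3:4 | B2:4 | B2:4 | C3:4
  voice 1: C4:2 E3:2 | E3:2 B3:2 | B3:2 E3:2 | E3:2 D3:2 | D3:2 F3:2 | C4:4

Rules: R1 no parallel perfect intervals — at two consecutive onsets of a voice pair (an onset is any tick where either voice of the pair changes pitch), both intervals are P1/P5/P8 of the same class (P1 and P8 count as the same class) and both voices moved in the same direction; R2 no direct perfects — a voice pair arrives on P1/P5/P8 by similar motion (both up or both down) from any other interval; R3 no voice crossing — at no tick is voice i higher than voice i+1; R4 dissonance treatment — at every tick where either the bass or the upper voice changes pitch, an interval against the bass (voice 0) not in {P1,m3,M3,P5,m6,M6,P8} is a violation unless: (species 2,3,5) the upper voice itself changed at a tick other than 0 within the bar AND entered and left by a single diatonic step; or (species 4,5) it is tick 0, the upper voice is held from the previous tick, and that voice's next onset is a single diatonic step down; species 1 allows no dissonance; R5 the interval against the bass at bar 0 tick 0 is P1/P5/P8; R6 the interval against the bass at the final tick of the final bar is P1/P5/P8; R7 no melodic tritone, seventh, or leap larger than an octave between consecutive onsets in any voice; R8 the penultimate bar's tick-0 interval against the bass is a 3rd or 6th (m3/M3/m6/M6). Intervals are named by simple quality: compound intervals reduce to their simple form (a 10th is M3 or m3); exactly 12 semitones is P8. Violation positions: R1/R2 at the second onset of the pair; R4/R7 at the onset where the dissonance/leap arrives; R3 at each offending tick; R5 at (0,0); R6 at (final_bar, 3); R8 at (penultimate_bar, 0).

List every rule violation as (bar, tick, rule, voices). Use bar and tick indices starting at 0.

bar 0: v0=C3 v1=C4 downbeat P8
bar 1: v0=B2 v1=E3 downbeat P4
bar 2: v0=C3 v1=B3 downbeat M7
bar 3: v0=B2 v1=E3 downbeat P4
bar 4: v0=B2 v1=D3 downbeat m3
bar 5: v0=C3 v1=C4 downbeat P8
  -> R4 @ bar 1 tick 0 v(0, 1): B2/E3 P4 untreated
  -> R4 @ bar 2 tick 0 v(0, 1): C3/B3 M7 untreated
  -> R4 @ bar 4 tick 2 v(0, 1): B2/F3 TT untreated
  -> R2 @ bar 5 tick 0 v(0, 1): B2/F3 TT -> C3/C4 P8 similar

(1, 0, R4, (0, 1))
(2, 0, R4, (0, 1))
(4, 2, R4, (0, 1))
(5, 0, R2, (0, 1))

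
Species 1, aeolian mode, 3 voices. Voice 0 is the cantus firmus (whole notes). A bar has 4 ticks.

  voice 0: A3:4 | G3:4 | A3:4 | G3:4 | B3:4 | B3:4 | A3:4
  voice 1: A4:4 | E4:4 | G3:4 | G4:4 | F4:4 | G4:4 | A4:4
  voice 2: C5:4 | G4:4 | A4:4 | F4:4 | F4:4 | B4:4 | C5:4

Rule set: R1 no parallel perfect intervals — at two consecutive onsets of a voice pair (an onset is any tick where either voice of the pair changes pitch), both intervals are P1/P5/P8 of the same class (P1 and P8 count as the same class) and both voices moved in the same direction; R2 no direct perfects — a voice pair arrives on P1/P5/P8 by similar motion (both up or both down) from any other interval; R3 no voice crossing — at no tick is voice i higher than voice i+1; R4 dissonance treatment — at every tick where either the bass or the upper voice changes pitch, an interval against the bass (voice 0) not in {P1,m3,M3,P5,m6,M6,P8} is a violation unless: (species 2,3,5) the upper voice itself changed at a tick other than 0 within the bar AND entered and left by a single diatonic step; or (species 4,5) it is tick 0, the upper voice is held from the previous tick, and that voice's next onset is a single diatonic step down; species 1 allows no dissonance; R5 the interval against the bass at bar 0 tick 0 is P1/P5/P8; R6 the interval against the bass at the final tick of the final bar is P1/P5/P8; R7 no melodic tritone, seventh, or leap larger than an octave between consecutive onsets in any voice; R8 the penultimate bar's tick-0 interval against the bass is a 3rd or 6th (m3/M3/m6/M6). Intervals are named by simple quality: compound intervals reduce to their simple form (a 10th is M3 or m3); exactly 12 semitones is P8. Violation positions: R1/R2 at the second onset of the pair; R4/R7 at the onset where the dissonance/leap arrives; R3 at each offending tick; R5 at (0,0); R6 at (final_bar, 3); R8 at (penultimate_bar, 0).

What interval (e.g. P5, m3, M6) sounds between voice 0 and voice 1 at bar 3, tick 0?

voice 0=G3 voice 1=G4 -> P8

P8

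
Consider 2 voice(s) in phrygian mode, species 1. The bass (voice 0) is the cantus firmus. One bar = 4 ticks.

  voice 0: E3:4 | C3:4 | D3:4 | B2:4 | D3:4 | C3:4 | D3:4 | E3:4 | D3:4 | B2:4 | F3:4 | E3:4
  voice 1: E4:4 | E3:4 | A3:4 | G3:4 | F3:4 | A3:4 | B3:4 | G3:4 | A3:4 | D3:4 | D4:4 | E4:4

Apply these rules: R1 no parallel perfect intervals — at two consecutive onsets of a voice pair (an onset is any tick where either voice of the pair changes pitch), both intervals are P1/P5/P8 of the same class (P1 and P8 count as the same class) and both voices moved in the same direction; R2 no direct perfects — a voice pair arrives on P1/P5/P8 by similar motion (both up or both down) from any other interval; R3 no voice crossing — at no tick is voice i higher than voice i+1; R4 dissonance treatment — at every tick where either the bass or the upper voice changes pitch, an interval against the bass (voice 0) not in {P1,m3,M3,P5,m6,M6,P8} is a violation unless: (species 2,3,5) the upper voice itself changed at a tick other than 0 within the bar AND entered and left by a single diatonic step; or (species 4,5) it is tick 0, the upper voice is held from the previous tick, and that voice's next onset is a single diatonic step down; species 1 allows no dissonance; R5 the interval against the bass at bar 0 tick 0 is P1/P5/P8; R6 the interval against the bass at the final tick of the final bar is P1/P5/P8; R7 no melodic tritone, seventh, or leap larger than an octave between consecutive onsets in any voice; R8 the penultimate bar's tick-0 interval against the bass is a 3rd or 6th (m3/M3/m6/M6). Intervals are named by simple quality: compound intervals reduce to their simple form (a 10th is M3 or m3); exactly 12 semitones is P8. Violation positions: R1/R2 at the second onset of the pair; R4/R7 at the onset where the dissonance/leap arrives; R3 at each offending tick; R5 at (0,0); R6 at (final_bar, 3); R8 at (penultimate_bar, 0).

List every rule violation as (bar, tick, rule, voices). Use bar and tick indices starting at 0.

(2, 0, R2, (0, 1))
(10, 0, R7, (0,))

bar 0: v0=E3 v1=E4 downbeat P8
bar 1: v0=C3 v1=E3 downbeat M3
bar 2: v0=D3 v1=A3 downbeat P5
bar 3: v0=B2 v1=G3 downbeat m6
bar 4: v0=D3 v1=F3 downbeat m3
bar 5: v0=C3 v1=A3 downbeat M6
bar 6: v0=D3 v1=B3 downbeat M6
bar 7: v0=E3 v1=G3 downbeat m3
bar 8: v0=D3 v1=A3 downbeat P5
bar 9: v0=B2 v1=D3 downbeat m3
bar 10: v0=F3 v1=D4 downbeat M6
bar 11: v0=E3 v1=E4 downbeat P8
  -> R2 @ bar 2 tick 0 v(0, 1): C3/E3 M3 -> D3/A3 P5 similar
  -> R7 @ bar 10 tick 0 v(0,): B2->F3 leap 6st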